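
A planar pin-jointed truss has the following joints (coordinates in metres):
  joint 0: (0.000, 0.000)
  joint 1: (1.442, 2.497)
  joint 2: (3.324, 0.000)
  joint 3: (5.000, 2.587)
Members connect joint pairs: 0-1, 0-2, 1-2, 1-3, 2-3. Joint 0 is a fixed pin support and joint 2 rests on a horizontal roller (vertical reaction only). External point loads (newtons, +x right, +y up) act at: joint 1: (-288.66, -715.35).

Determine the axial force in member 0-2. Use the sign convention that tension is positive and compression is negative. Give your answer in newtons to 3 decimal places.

70.462

N=4 nodes, M=5 members, R=3 reactions → 2N=8, M+R=8
member 0 (0-1): L=2.8835, (cx,cy)=(0.5001,0.8660)
member 1 (0-2): L=3.3240, (cx,cy)=(1.0000,0.0000)
member 2 (1-2): L=3.1268, (cx,cy)=(0.6019,-0.7986)
member 3 (1-3): L=3.5591, (cx,cy)=(0.9997,0.0253)
member 4 (2-3): L=3.0825, (cx,cy)=(0.5437,0.8393)
solve A·x = −loads:
  F[0-1] = -718.1100 N (compression)
  F[0-2] = +70.4615 N (tension)
  F[1-2] = -117.0668 N (compression)
  F[1-3] = -0.0000 N (compression)
  F[2-3] = -0.0000 N (compression)
  Rx@0 = +288.6600 N
  Ry@0 = +621.8630 N
  Ry@2 = +93.4870 N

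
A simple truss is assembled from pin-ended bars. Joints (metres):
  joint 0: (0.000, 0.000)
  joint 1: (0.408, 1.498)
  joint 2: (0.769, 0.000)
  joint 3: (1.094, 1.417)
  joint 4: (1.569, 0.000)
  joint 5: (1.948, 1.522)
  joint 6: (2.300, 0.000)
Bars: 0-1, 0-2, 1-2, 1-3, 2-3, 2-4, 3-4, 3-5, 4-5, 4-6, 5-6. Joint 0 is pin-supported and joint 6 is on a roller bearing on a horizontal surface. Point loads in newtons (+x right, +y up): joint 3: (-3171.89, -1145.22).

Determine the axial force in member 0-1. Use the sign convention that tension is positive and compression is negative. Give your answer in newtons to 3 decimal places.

-2647.713

N=7 nodes, M=11 members, R=3 reactions → 2N=14, M+R=14
member 0 (0-1): L=1.5526, (cx,cy)=(0.2628,0.9649)
member 1 (0-2): L=0.7690, (cx,cy)=(1.0000,0.0000)
member 2 (1-2): L=1.5409, (cx,cy)=(0.2343,-0.9722)
member 3 (1-3): L=0.6908, (cx,cy)=(0.9931,-0.1173)
member 4 (2-3): L=1.4538, (cx,cy)=(0.2236,0.9747)
member 5 (2-4): L=0.8000, (cx,cy)=(1.0000,0.0000)
member 6 (3-4): L=1.4945, (cx,cy)=(0.3178,-0.9481)
member 7 (3-5): L=0.8604, (cx,cy)=(0.9925,0.1220)
member 8 (4-5): L=1.5685, (cx,cy)=(0.2416,0.9704)
member 9 (4-6): L=0.7310, (cx,cy)=(1.0000,0.0000)
member 10 (5-6): L=1.5622, (cx,cy)=(0.2253,-0.9743)
solve A·x = −loads:
  F[0-1] = -2647.7130 N (compression)
  F[0-2] = -2476.0965 N (compression)
  F[1-2] = +2791.7346 N (tension)
  F[1-3] = -1359.2211 N (compression)
  F[2-3] = -2784.5087 N (compression)
  F[2-4] = -1199.5603 N (compression)
  F[3-4] = +1577.0684 N (tension)
  F[3-5] = +703.5740 N (tension)
  F[4-5] = -1540.9551 N (compression)
  F[4-6] = -325.9663 N (compression)
  F[5-6] = +1446.6365 N (tension)
  Rx@0 = +3171.8900 N
  Ry@0 = +2554.6537 N
  Ry@6 = -1409.4337 N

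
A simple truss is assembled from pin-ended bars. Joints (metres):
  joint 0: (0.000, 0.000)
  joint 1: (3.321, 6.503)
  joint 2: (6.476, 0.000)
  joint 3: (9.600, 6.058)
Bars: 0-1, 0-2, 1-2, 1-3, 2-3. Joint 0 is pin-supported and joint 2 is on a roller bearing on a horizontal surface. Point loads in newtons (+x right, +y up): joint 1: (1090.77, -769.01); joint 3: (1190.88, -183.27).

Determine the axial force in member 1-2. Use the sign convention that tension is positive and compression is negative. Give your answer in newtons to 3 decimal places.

-3089.890

N=4 nodes, M=5 members, R=3 reactions → 2N=8, M+R=8
member 0 (0-1): L=7.3019, (cx,cy)=(0.4548,0.8906)
member 1 (0-2): L=6.4760, (cx,cy)=(1.0000,0.0000)
member 2 (1-2): L=7.2279, (cx,cy)=(0.4365,-0.8997)
member 3 (1-3): L=6.2947, (cx,cy)=(0.9975,-0.0707)
member 4 (2-3): L=6.8161, (cx,cy)=(0.4583,0.8888)
solve A·x = −loads:
  F[0-1] = +2159.3508 N (tension)
  F[0-2] = +1299.5517 N (tension)
  F[1-2] = -3089.8903 N (compression)
  F[1-3] = +1243.1786 N (tension)
  F[2-3] = -107.3209 N (compression)
  Rx@0 = -2281.6500 N
  Ry@0 = -1923.0910 N
  Ry@2 = +2875.3710 N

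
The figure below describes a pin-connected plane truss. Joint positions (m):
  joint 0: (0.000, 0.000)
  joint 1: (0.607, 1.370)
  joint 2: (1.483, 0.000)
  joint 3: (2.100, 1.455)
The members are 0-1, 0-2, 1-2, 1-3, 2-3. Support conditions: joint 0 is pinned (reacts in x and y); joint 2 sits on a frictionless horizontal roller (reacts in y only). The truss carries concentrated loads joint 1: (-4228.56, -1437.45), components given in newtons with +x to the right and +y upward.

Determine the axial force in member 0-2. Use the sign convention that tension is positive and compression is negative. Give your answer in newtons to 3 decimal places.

-2121.583

N=4 nodes, M=5 members, R=3 reactions → 2N=8, M+R=8
member 0 (0-1): L=1.4984, (cx,cy)=(0.4051,0.9143)
member 1 (0-2): L=1.4830, (cx,cy)=(1.0000,0.0000)
member 2 (1-2): L=1.6261, (cx,cy)=(0.5387,-0.8425)
member 3 (1-3): L=1.4954, (cx,cy)=(0.9984,0.0568)
member 4 (2-3): L=1.5804, (cx,cy)=(0.3904,0.9206)
solve A·x = −loads:
  F[0-1] = -5201.3137 N (compression)
  F[0-2] = -2121.5829 N (compression)
  F[1-2] = +3938.3046 N (tension)
  F[1-3] = -0.0000 N (compression)
  F[2-3] = -0.0000 N (compression)
  Rx@0 = +4228.5600 N
  Ry@0 = +4755.4507 N
  Ry@2 = -3318.0007 N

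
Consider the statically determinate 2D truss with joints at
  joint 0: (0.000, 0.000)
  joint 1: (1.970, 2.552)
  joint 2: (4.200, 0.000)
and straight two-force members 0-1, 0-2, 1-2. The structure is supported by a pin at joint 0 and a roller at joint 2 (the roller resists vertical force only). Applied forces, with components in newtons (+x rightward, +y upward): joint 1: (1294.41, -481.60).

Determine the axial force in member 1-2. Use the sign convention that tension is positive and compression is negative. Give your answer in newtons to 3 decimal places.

N=3 nodes, M=3 members, R=3 reactions → 2N=6, M+R=6
member 0 (0-1): L=3.2239, (cx,cy)=(0.6111,0.7916)
member 1 (0-2): L=4.2000, (cx,cy)=(1.0000,0.0000)
member 2 (1-2): L=3.3890, (cx,cy)=(0.6580,-0.7530)
solve A·x = −loads:
  F[0-1] = +670.5552 N (tension)
  F[0-2] = +884.6612 N (tension)
  F[1-2] = -1344.4635 N (compression)
  Rx@0 = -1294.4100 N
  Ry@0 = -530.8015 N
  Ry@2 = +1012.4015 N

-1344.464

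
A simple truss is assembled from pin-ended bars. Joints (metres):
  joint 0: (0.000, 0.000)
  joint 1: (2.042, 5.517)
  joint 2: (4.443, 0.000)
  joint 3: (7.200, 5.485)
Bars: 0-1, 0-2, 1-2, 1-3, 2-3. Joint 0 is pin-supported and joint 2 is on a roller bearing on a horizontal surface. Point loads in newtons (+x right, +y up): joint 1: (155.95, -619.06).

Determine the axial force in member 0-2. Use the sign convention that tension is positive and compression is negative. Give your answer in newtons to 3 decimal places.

208.098

N=4 nodes, M=5 members, R=3 reactions → 2N=8, M+R=8
member 0 (0-1): L=5.8828, (cx,cy)=(0.3471,0.9378)
member 1 (0-2): L=4.4430, (cx,cy)=(1.0000,0.0000)
member 2 (1-2): L=6.0168, (cx,cy)=(0.3990,-0.9169)
member 3 (1-3): L=5.1581, (cx,cy)=(1.0000,-0.0062)
member 4 (2-3): L=6.1389, (cx,cy)=(0.4491,0.8935)
solve A·x = −loads:
  F[0-1] = -150.2340 N (compression)
  F[0-2] = +208.0985 N (tension)
  F[1-2] = -521.4871 N (compression)
  F[1-3] = +0.0000 N (tension)
  F[2-3] = -0.0000 N (compression)
  Rx@0 = -155.9500 N
  Ry@0 = +140.8928 N
  Ry@2 = +478.1672 N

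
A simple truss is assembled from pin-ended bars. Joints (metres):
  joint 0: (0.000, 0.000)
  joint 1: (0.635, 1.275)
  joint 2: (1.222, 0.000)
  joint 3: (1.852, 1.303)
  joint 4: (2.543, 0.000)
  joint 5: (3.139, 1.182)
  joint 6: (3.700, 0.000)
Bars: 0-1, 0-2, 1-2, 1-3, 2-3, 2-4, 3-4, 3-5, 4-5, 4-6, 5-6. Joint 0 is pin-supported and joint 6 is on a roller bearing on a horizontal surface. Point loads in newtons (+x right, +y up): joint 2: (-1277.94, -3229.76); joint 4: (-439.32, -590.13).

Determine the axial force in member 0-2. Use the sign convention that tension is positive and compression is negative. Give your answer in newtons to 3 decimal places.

N=7 nodes, M=11 members, R=3 reactions → 2N=14, M+R=14
member 0 (0-1): L=1.4244, (cx,cy)=(0.4458,0.8951)
member 1 (0-2): L=1.2220, (cx,cy)=(1.0000,0.0000)
member 2 (1-2): L=1.4036, (cx,cy)=(0.4182,-0.9084)
member 3 (1-3): L=1.2173, (cx,cy)=(0.9997,0.0230)
member 4 (2-3): L=1.4473, (cx,cy)=(0.4353,0.9003)
member 5 (2-4): L=1.3210, (cx,cy)=(1.0000,0.0000)
member 6 (3-4): L=1.4749, (cx,cy)=(0.4685,-0.8835)
member 7 (3-5): L=1.2927, (cx,cy)=(0.9956,-0.0936)
member 8 (4-5): L=1.3238, (cx,cy)=(0.4502,0.8929)
member 9 (4-6): L=1.1570, (cx,cy)=(1.0000,0.0000)
member 10 (5-6): L=1.3084, (cx,cy)=(0.4288,-0.9034)
solve A·x = −loads:
  F[0-1] = -2622.6430 N (compression)
  F[0-2] = -548.0624 N (compression)
  F[1-2] = +2528.0609 N (tension)
  F[1-3] = -2227.0208 N (compression)
  F[2-3] = +1036.7577 N (tension)
  F[2-4] = +1335.8214 N (tension)
  F[3-4] = -852.1044 N (compression)
  F[3-5] = -1381.9891 N (compression)
  F[4-5] = +1503.9886 N (tension)
  F[4-6] = +698.7765 N (tension)
  F[5-6] = -1629.6999 N (compression)
  Rx@0 = +1717.2600 N
  Ry@0 = +2347.6015 N
  Ry@6 = +1472.2885 N

-548.062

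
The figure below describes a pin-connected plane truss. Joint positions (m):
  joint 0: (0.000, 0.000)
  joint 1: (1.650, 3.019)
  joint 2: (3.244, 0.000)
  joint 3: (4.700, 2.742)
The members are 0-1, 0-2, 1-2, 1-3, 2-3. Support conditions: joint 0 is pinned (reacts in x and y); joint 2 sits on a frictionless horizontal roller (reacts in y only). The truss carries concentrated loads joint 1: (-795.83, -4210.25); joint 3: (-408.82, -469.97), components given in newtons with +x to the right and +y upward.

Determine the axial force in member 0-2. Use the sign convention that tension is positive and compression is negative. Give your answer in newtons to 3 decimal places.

404.380

N=4 nodes, M=5 members, R=3 reactions → 2N=8, M+R=8
member 0 (0-1): L=3.4405, (cx,cy)=(0.4796,0.8775)
member 1 (0-2): L=3.2440, (cx,cy)=(1.0000,0.0000)
member 2 (1-2): L=3.4140, (cx,cy)=(0.4669,-0.8843)
member 3 (1-3): L=3.0626, (cx,cy)=(0.9959,-0.0904)
member 4 (2-3): L=3.1046, (cx,cy)=(0.4690,0.8832)
solve A·x = −loads:
  F[0-1] = -3355.0461 N (compression)
  F[0-2] = +404.3801 N (tension)
  F[1-2] = -1416.2648 N (compression)
  F[1-3] = -152.5643 N (compression)
  F[2-3] = -547.7411 N (compression)
  Rx@0 = +1204.6500 N
  Ry@0 = +2944.0374 N
  Ry@2 = +1736.1826 N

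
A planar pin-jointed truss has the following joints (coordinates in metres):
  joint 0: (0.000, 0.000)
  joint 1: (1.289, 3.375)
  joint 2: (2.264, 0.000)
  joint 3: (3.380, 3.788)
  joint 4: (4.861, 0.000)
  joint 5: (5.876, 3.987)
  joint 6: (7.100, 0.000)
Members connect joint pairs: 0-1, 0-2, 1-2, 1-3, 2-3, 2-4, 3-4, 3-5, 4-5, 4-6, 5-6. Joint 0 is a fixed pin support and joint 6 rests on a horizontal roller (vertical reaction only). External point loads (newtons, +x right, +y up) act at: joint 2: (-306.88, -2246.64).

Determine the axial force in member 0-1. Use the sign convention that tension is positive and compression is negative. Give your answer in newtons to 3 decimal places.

-1638.056

N=7 nodes, M=11 members, R=3 reactions → 2N=14, M+R=14
member 0 (0-1): L=3.6128, (cx,cy)=(0.3568,0.9342)
member 1 (0-2): L=2.2640, (cx,cy)=(1.0000,0.0000)
member 2 (1-2): L=3.5130, (cx,cy)=(0.2775,-0.9607)
member 3 (1-3): L=2.1314, (cx,cy)=(0.9810,0.1938)
member 4 (2-3): L=3.9490, (cx,cy)=(0.2826,0.9592)
member 5 (2-4): L=2.5970, (cx,cy)=(1.0000,0.0000)
member 6 (3-4): L=4.0672, (cx,cy)=(0.3641,-0.9313)
member 7 (3-5): L=2.5039, (cx,cy)=(0.9968,0.0795)
member 8 (4-5): L=4.1142, (cx,cy)=(0.2467,0.9691)
member 9 (4-6): L=2.2390, (cx,cy)=(1.0000,0.0000)
member 10 (5-6): L=4.1707, (cx,cy)=(0.2935,-0.9560)
solve A·x = −loads:
  F[0-1] = -1638.0555 N (compression)
  F[0-2] = +277.5609 N (tension)
  F[1-2] = +1393.1732 N (tension)
  F[1-3] = -989.8625 N (compression)
  F[2-3] = +946.7935 N (tension)
  F[2-4] = +703.5331 N (tension)
  F[3-4] = -804.3535 N (compression)
  F[3-5] = -411.9465 N (compression)
  F[4-5] = +773.0274 N (tension)
  F[4-6] = +219.9311 N (tension)
  F[5-6] = -749.3925 N (compression)
  Rx@0 = +306.8800 N
  Ry@0 = +1530.2466 N
  Ry@6 = +716.3934 N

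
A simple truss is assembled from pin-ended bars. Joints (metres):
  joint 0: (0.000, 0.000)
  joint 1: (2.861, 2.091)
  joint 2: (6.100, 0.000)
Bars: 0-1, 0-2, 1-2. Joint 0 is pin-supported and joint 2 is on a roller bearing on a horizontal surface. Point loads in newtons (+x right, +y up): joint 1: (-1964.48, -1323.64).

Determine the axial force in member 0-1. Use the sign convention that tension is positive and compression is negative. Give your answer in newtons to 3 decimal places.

-2332.330

N=3 nodes, M=3 members, R=3 reactions → 2N=6, M+R=6
member 0 (0-1): L=3.5437, (cx,cy)=(0.8074,0.5901)
member 1 (0-2): L=6.1000, (cx,cy)=(1.0000,0.0000)
member 2 (1-2): L=3.8553, (cx,cy)=(0.8401,-0.5424)
solve A·x = −loads:
  F[0-1] = -2332.3304 N (compression)
  F[0-2] = -81.4616 N (compression)
  F[1-2] = +96.9619 N (tension)
  Rx@0 = +1964.4800 N
  Ry@0 = +1376.2291 N
  Ry@2 = -52.5891 N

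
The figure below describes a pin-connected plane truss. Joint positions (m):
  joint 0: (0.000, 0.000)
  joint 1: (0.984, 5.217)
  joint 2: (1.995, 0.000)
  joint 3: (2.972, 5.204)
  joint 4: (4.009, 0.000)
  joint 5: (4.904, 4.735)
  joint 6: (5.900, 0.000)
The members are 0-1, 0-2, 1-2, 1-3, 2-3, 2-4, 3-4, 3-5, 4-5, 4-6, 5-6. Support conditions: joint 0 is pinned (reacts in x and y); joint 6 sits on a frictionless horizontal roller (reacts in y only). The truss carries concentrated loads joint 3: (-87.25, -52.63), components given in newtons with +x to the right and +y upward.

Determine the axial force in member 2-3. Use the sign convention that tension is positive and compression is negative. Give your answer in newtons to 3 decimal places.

-105.140

N=7 nodes, M=11 members, R=3 reactions → 2N=14, M+R=14
member 0 (0-1): L=5.3090, (cx,cy)=(0.1853,0.9827)
member 1 (0-2): L=1.9950, (cx,cy)=(1.0000,0.0000)
member 2 (1-2): L=5.3141, (cx,cy)=(0.1903,-0.9817)
member 3 (1-3): L=1.9880, (cx,cy)=(1.0000,-0.0065)
member 4 (2-3): L=5.2949, (cx,cy)=(0.1845,0.9828)
member 5 (2-4): L=2.0140, (cx,cy)=(1.0000,0.0000)
member 6 (3-4): L=5.3063, (cx,cy)=(0.1954,-0.9807)
member 7 (3-5): L=1.9881, (cx,cy)=(0.9718,-0.2359)
member 8 (4-5): L=4.8188, (cx,cy)=(0.1857,0.9826)
member 9 (4-6): L=1.8910, (cx,cy)=(1.0000,0.0000)
member 10 (5-6): L=4.8386, (cx,cy)=(0.2058,-0.9786)
solve A·x = −loads:
  F[0-1] = -104.8937 N (compression)
  F[0-2] = -67.8084 N (compression)
  F[1-2] = +105.2567 N (tension)
  F[1-3] = -39.4676 N (compression)
  F[2-3] = -105.1396 N (compression)
  F[2-4] = -28.3833 N (compression)
  F[3-4] = +46.6700 N (tension)
  F[3-5] = +19.8221 N (tension)
  F[4-5] = -46.5806 N (compression)
  F[4-6] = -10.6113 N (compression)
  F[5-6] = +51.5502 N (tension)
  Rx@0 = +87.2500 N
  Ry@0 = +103.0762 N
  Ry@6 = -50.4462 N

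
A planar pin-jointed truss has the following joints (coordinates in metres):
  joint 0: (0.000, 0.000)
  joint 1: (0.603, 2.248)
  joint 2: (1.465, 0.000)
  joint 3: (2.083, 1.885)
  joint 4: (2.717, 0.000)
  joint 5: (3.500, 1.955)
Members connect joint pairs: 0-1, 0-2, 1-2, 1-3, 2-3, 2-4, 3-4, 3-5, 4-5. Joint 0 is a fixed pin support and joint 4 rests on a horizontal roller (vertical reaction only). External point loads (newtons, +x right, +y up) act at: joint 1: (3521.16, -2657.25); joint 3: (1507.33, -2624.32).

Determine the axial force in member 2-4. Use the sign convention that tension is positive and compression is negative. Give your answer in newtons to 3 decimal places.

N=6 nodes, M=9 members, R=3 reactions → 2N=12, M+R=12
member 0 (0-1): L=2.3275, (cx,cy)=(0.2591,0.9659)
member 1 (0-2): L=1.4650, (cx,cy)=(1.0000,0.0000)
member 2 (1-2): L=2.4076, (cx,cy)=(0.3580,-0.9337)
member 3 (1-3): L=1.5239, (cx,cy)=(0.9712,-0.2382)
member 4 (2-3): L=1.9837, (cx,cy)=(0.3115,0.9502)
member 5 (2-4): L=1.2520, (cx,cy)=(1.0000,0.0000)
member 6 (3-4): L=1.9888, (cx,cy)=(0.3188,-0.9478)
member 7 (3-5): L=1.4187, (cx,cy)=(0.9988,0.0493)
member 8 (4-5): L=2.1060, (cx,cy)=(0.3718,0.9283)
solve A·x = −loads:
  F[0-1] = +1324.4413 N (tension)
  F[0-2] = +4685.3542 N (tension)
  F[1-2] = -3732.1382 N (compression)
  F[1-3] = -1896.3870 N (compression)
  F[2-3] = +3667.2334 N (tension)
  F[2-4] = +2206.6528 N (tension)
  F[3-4] = -6921.9416 N (compression)
  F[3-5] = -0.0000 N (tension)
  F[4-5] = -0.0000 N (tension)
  Rx@0 = -5028.4900 N
  Ry@0 = -1279.2195 N
  Ry@4 = +6560.7895 N

2206.653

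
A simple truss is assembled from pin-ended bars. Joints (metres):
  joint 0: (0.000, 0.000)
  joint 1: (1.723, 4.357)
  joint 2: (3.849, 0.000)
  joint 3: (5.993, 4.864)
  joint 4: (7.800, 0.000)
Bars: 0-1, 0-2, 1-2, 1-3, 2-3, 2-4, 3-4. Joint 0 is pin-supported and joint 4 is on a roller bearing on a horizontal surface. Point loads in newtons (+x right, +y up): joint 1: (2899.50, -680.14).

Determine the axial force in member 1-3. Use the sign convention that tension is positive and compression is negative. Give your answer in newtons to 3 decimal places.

-1527.712

N=5 nodes, M=7 members, R=3 reactions → 2N=10, M+R=10
member 0 (0-1): L=4.6853, (cx,cy)=(0.3677,0.9299)
member 1 (0-2): L=3.8490, (cx,cy)=(1.0000,0.0000)
member 2 (1-2): L=4.8480, (cx,cy)=(0.4385,-0.8987)
member 3 (1-3): L=4.3000, (cx,cy)=(0.9930,0.1179)
member 4 (2-3): L=5.3156, (cx,cy)=(0.4033,0.9150)
member 5 (2-4): L=3.9510, (cx,cy)=(1.0000,0.0000)
member 6 (3-4): L=5.1888, (cx,cy)=(0.3482,-0.9374)
solve A·x = −loads:
  F[0-1] = +1171.8473 N (tension)
  F[0-2] = +2468.5593 N (tension)
  F[1-2] = -2169.7604 N (compression)
  F[1-3] = -1527.7122 N (compression)
  F[2-3] = +2131.0349 N (tension)
  F[2-4] = +657.5162 N (tension)
  F[3-4] = -1888.0612 N (compression)
  Rx@0 = -2899.5000 N
  Ry@0 = -1089.7321 N
  Ry@4 = +1769.8721 N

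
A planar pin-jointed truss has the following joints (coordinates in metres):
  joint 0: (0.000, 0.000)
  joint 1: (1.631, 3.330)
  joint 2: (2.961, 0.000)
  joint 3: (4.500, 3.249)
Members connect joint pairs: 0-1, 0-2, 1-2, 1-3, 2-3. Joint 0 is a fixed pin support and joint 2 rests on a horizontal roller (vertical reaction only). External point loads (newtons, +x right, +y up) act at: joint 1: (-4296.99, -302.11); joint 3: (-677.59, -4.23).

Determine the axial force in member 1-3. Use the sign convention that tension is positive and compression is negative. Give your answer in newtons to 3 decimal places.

-666.936

N=4 nodes, M=5 members, R=3 reactions → 2N=8, M+R=8
member 0 (0-1): L=3.7080, (cx,cy)=(0.4399,0.8981)
member 1 (0-2): L=2.9610, (cx,cy)=(1.0000,0.0000)
member 2 (1-2): L=3.5858, (cx,cy)=(0.3709,-0.9287)
member 3 (1-3): L=2.8701, (cx,cy)=(0.9996,-0.0282)
member 4 (2-3): L=3.5951, (cx,cy)=(0.4281,0.9037)
solve A·x = −loads:
  F[0-1] = -6357.5334 N (compression)
  F[0-2] = -2178.1362 N (compression)
  F[1-2] = +5842.9754 N (tension)
  F[1-3] = -666.9363 N (compression)
  F[2-3] = -25.5074 N (compression)
  Rx@0 = +4974.5800 N
  Ry@0 = +5709.4775 N
  Ry@2 = -5403.1375 N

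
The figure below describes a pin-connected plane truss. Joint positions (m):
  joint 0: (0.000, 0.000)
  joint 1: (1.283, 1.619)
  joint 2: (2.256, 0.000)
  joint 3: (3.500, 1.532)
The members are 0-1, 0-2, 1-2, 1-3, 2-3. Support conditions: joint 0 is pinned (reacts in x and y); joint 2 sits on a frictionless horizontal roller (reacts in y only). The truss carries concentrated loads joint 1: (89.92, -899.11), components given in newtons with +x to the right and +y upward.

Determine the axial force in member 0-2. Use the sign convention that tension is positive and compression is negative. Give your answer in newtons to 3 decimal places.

N=4 nodes, M=5 members, R=3 reactions → 2N=8, M+R=8
member 0 (0-1): L=2.0657, (cx,cy)=(0.6211,0.7837)
member 1 (0-2): L=2.2560, (cx,cy)=(1.0000,0.0000)
member 2 (1-2): L=1.8889, (cx,cy)=(0.5151,-0.8571)
member 3 (1-3): L=2.2187, (cx,cy)=(0.9992,-0.0392)
member 4 (2-3): L=1.9735, (cx,cy)=(0.6304,0.7763)
solve A·x = −loads:
  F[0-1] = -412.4456 N (compression)
  F[0-2] = +346.0847 N (tension)
  F[1-2] = -671.8546 N (compression)
  F[1-3] = -0.0000 N (tension)
  F[2-3] = +0.0000 N (tension)
  Rx@0 = -89.9200 N
  Ry@0 = +323.2507 N
  Ry@2 = +575.8593 N

346.085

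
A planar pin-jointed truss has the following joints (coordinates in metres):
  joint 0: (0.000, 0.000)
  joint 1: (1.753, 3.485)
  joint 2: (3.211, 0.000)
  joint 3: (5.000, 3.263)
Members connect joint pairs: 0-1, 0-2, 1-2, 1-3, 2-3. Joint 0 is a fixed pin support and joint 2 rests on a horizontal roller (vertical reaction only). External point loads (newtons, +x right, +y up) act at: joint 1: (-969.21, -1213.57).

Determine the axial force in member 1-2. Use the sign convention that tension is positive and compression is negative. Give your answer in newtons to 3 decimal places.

422.086

N=4 nodes, M=5 members, R=3 reactions → 2N=8, M+R=8
member 0 (0-1): L=3.9011, (cx,cy)=(0.4494,0.8933)
member 1 (0-2): L=3.2110, (cx,cy)=(1.0000,0.0000)
member 2 (1-2): L=3.7777, (cx,cy)=(0.3859,-0.9225)
member 3 (1-3): L=3.2546, (cx,cy)=(0.9977,-0.0682)
member 4 (2-3): L=3.7212, (cx,cy)=(0.4808,0.8769)
solve A·x = −loads:
  F[0-1] = -1794.3209 N (compression)
  F[0-2] = -162.9040 N (compression)
  F[1-2] = +422.0862 N (tension)
  F[1-3] = -0.0000 N (tension)
  F[2-3] = +0.0000 N (tension)
  Rx@0 = +969.2100 N
  Ry@0 = +1602.9529 N
  Ry@2 = -389.3829 N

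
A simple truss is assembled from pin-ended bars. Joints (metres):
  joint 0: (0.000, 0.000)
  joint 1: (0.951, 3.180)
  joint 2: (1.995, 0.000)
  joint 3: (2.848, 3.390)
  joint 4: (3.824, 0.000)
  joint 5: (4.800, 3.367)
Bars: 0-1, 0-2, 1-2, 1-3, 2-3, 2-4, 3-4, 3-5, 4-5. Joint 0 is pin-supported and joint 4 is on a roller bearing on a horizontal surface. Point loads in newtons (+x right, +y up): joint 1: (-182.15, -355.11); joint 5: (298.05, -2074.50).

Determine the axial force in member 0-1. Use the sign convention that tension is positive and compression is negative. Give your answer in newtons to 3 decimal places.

389.985

N=6 nodes, M=9 members, R=3 reactions → 2N=12, M+R=12
member 0 (0-1): L=3.3192, (cx,cy)=(0.2865,0.9581)
member 1 (0-2): L=1.9950, (cx,cy)=(1.0000,0.0000)
member 2 (1-2): L=3.3470, (cx,cy)=(0.3119,-0.9501)
member 3 (1-3): L=1.9086, (cx,cy)=(0.9939,0.1100)
member 4 (2-3): L=3.4957, (cx,cy)=(0.2440,0.9698)
member 5 (2-4): L=1.8290, (cx,cy)=(1.0000,0.0000)
member 6 (3-4): L=3.5277, (cx,cy)=(0.2767,-0.9610)
member 7 (3-5): L=1.9521, (cx,cy)=(0.9999,-0.0118)
member 8 (4-5): L=3.5056, (cx,cy)=(0.2784,0.9605)
solve A·x = −loads:
  F[0-1] = +389.9847 N (tension)
  F[0-2] = +4.1621 N (tension)
  F[1-2] = -707.0730 N (compression)
  F[1-3] = +517.5821 N (tension)
  F[2-3] = +692.7361 N (tension)
  F[2-4] = -385.4284 N (compression)
  F[3-4] = -769.3362 N (compression)
  F[3-5] = +896.3909 N (tension)
  F[4-5] = -2148.9022 N (compression)
  Rx@0 = -115.9000 N
  Ry@0 = -373.6345 N
  Ry@4 = +2803.2445 N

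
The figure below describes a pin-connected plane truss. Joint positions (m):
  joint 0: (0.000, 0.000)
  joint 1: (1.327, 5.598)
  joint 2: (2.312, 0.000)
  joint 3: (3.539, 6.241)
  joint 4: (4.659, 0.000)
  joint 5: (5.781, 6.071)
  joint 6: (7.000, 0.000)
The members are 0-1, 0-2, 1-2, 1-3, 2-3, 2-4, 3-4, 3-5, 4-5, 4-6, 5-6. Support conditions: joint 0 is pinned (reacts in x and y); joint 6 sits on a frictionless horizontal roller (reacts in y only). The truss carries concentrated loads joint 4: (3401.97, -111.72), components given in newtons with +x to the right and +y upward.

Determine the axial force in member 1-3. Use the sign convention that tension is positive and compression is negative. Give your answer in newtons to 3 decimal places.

-15.288

N=7 nodes, M=11 members, R=3 reactions → 2N=14, M+R=14
member 0 (0-1): L=5.7531, (cx,cy)=(0.2307,0.9730)
member 1 (0-2): L=2.3120, (cx,cy)=(1.0000,0.0000)
member 2 (1-2): L=5.6840, (cx,cy)=(0.1733,-0.9849)
member 3 (1-3): L=2.3036, (cx,cy)=(0.9603,0.2791)
member 4 (2-3): L=6.3605, (cx,cy)=(0.1929,0.9812)
member 5 (2-4): L=2.3470, (cx,cy)=(1.0000,0.0000)
member 6 (3-4): L=6.3407, (cx,cy)=(0.1766,-0.9843)
member 7 (3-5): L=2.2484, (cx,cy)=(0.9971,-0.0756)
member 8 (4-5): L=6.1738, (cx,cy)=(0.1817,0.9833)
member 9 (4-6): L=2.3410, (cx,cy)=(1.0000,0.0000)
member 10 (5-6): L=6.1922, (cx,cy)=(0.1969,-0.9804)
solve A·x = −loads:
  F[0-1] = -38.3978 N (compression)
  F[0-2] = +3410.8267 N (tension)
  F[1-2] = +33.6035 N (tension)
  F[1-3] = -15.2876 N (compression)
  F[2-3] = -33.7286 N (compression)
  F[2-4] = +3423.1566 N (tension)
  F[3-4] = +40.1375 N (tension)
  F[3-5] = -28.3575 N (compression)
  F[4-5] = +73.4365 N (tension)
  F[4-6] = +14.9303 N (tension)
  F[5-6] = -75.8418 N (compression)
  Rx@0 = -3401.9700 N
  Ry@0 = +37.3624 N
  Ry@6 = +74.3576 N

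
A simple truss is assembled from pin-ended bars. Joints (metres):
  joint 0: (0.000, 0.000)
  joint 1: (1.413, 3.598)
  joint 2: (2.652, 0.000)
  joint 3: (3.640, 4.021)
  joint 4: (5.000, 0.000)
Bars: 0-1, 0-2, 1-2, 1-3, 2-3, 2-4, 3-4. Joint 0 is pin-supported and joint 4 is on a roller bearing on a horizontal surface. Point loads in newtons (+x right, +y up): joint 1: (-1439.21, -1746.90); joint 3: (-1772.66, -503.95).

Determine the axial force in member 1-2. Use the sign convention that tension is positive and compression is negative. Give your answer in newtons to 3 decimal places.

2075.434

N=5 nodes, M=7 members, R=3 reactions → 2N=10, M+R=10
member 0 (0-1): L=3.8655, (cx,cy)=(0.3655,0.9308)
member 1 (0-2): L=2.6520, (cx,cy)=(1.0000,0.0000)
member 2 (1-2): L=3.8054, (cx,cy)=(0.3256,-0.9455)
member 3 (1-3): L=2.2668, (cx,cy)=(0.9824,0.1866)
member 4 (2-3): L=4.1406, (cx,cy)=(0.2386,0.9711)
member 5 (2-4): L=2.3480, (cx,cy)=(1.0000,0.0000)
member 6 (3-4): L=4.2448, (cx,cy)=(0.3204,-0.9473)
solve A·x = −loads:
  F[0-1] = -4137.8897 N (compression)
  F[0-2] = -1699.3045 N (compression)
  F[1-2] = +2075.4341 N (tension)
  F[1-3] = -762.4973 N (compression)
  F[2-3] = -2020.7117 N (compression)
  F[2-4] = -541.3886 N (compression)
  F[3-4] = +1689.7560 N (tension)
  Rx@0 = +3211.8700 N
  Ry@0 = +3851.5291 N
  Ry@4 = -1600.6791 N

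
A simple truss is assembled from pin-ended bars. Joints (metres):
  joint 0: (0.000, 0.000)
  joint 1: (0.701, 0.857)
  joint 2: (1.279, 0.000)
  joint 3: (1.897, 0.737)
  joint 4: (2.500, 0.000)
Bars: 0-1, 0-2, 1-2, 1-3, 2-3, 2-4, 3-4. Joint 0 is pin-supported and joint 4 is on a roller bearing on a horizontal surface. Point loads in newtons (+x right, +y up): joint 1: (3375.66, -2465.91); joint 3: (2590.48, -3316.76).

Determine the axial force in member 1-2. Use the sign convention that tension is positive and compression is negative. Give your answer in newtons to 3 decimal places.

N=5 nodes, M=7 members, R=3 reactions → 2N=10, M+R=10
member 0 (0-1): L=1.1072, (cx,cy)=(0.6331,0.7740)
member 1 (0-2): L=1.2790, (cx,cy)=(1.0000,0.0000)
member 2 (1-2): L=1.0337, (cx,cy)=(0.5592,-0.8291)
member 3 (1-3): L=1.2020, (cx,cy)=(0.9950,-0.0998)
member 4 (2-3): L=0.9618, (cx,cy)=(0.6425,0.7663)
member 5 (2-4): L=1.2210, (cx,cy)=(1.0000,0.0000)
member 6 (3-4): L=0.9522, (cx,cy)=(0.6332,-0.7740)
solve A·x = −loads:
  F[0-1] = -844.4311 N (compression)
  F[0-2] = +6500.7826 N (tension)
  F[1-2] = -1837.0320 N (compression)
  F[1-3] = -2897.5889 N (compression)
  F[2-3] = +1987.5990 N (tension)
  F[2-4] = +4196.4941 N (tension)
  F[3-4] = -6627.0431 N (compression)
  Rx@0 = -5966.1400 N
  Ry@0 = +653.6216 N
  Ry@4 = +5129.0484 N

-1837.032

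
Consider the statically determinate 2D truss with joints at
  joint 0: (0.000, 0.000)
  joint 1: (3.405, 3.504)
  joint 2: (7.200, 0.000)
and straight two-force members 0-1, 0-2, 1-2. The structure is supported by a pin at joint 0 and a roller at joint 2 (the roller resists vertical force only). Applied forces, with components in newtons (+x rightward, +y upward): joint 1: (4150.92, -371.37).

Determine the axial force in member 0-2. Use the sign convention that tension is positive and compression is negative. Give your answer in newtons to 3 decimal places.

N=3 nodes, M=3 members, R=3 reactions → 2N=6, M+R=6
member 0 (0-1): L=4.8859, (cx,cy)=(0.6969,0.7172)
member 1 (0-2): L=7.2000, (cx,cy)=(1.0000,0.0000)
member 2 (1-2): L=5.1653, (cx,cy)=(0.7347,-0.6784)
solve A·x = −loads:
  F[0-1] = +2543.8643 N (tension)
  F[0-2] = +2378.0933 N (tension)
  F[1-2] = -3236.7589 N (compression)
  Rx@0 = -4150.9200 N
  Ry@0 = -1824.3715 N
  Ry@2 = +2195.7415 N

2378.093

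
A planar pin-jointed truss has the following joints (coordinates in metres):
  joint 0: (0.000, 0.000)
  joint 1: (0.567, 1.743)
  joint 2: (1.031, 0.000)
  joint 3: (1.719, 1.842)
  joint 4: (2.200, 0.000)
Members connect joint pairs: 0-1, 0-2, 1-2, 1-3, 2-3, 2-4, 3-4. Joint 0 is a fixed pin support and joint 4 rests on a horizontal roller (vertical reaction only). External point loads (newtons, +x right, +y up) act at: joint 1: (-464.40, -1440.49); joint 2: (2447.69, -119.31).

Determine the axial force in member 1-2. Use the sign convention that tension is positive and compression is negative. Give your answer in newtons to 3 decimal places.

N=5 nodes, M=7 members, R=3 reactions → 2N=10, M+R=10
member 0 (0-1): L=1.8329, (cx,cy)=(0.3093,0.9509)
member 1 (0-2): L=1.0310, (cx,cy)=(1.0000,0.0000)
member 2 (1-2): L=1.8037, (cx,cy)=(0.2572,-0.9663)
member 3 (1-3): L=1.1562, (cx,cy)=(0.9963,0.0856)
member 4 (2-3): L=1.9663, (cx,cy)=(0.3499,0.9368)
member 5 (2-4): L=1.1690, (cx,cy)=(1.0000,0.0000)
member 6 (3-4): L=1.9038, (cx,cy)=(0.2527,-0.9676)
solve A·x = −loads:
  F[0-1] = -1577.9643 N (compression)
  F[0-2] = +2471.4256 N (tension)
  F[1-2] = +58.7131 N (tension)
  F[1-3] = -38.9826 N (compression)
  F[2-3] = +66.7951 N (tension)
  F[2-4] = +15.4680 N (tension)
  F[3-4] = -61.2214 N (compression)
  Rx@0 = -1983.2900 N
  Ry@0 = +1500.5649 N
  Ry@4 = +59.2351 N

58.713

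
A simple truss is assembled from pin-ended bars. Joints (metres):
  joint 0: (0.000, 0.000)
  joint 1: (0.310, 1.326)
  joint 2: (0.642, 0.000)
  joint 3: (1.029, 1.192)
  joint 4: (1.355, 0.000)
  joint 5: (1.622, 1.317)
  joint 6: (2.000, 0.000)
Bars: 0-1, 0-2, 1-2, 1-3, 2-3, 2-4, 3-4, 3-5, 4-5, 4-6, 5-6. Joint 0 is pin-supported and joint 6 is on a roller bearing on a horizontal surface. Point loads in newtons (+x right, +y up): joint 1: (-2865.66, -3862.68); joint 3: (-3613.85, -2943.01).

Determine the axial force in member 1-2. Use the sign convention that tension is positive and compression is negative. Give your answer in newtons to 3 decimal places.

5115.670

N=7 nodes, M=11 members, R=3 reactions → 2N=14, M+R=14
member 0 (0-1): L=1.3618, (cx,cy)=(0.2276,0.9737)
member 1 (0-2): L=0.6420, (cx,cy)=(1.0000,0.0000)
member 2 (1-2): L=1.3669, (cx,cy)=(0.2429,-0.9701)
member 3 (1-3): L=0.7314, (cx,cy)=(0.9831,-0.1832)
member 4 (2-3): L=1.2532, (cx,cy)=(0.3088,0.9511)
member 5 (2-4): L=0.7130, (cx,cy)=(1.0000,0.0000)
member 6 (3-4): L=1.2358, (cx,cy)=(0.2638,-0.9646)
member 7 (3-5): L=0.6060, (cx,cy)=(0.9785,0.2063)
member 8 (4-5): L=1.3438, (cx,cy)=(0.1987,0.9801)
member 9 (4-6): L=0.6450, (cx,cy)=(1.0000,0.0000)
member 10 (5-6): L=1.3702, (cx,cy)=(0.2759,-0.9612)
solve A·x = −loads:
  F[0-1] = -8982.4292 N (compression)
  F[0-2] = -4434.6829 N (compression)
  F[1-2] = +5115.6697 N (tension)
  F[1-3] = -428.9208 N (compression)
  F[2-3] = -5217.4773 N (compression)
  F[2-4] = -1581.0463 N (compression)
  F[3-4] = +2229.1716 N (tension)
  F[3-5] = +1014.8075 N (tension)
  F[4-5] = -2193.9500 N (compression)
  F[4-6] = -557.0673 N (compression)
  F[5-6] = +2019.2548 N (tension)
  Rx@0 = +6479.5100 N
  Ry@0 = +8746.5831 N
  Ry@6 = -1940.8931 N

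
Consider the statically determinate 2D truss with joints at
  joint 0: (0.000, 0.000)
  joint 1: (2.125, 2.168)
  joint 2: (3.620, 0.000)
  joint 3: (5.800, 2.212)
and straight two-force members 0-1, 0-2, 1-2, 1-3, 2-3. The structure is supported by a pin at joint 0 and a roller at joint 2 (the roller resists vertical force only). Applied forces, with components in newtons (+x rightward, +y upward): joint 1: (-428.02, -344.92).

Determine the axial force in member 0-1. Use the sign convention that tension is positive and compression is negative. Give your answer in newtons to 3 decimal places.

N=4 nodes, M=5 members, R=3 reactions → 2N=8, M+R=8
member 0 (0-1): L=3.0358, (cx,cy)=(0.7000,0.7142)
member 1 (0-2): L=3.6200, (cx,cy)=(1.0000,0.0000)
member 2 (1-2): L=2.6335, (cx,cy)=(0.5677,-0.8232)
member 3 (1-3): L=3.6753, (cx,cy)=(0.9999,0.0120)
member 4 (2-3): L=3.1057, (cx,cy)=(0.7019,0.7122)
solve A·x = −loads:
  F[0-1] = -558.4027 N (compression)
  F[0-2] = -37.1442 N (compression)
  F[1-2] = +65.4306 N (tension)
  F[1-3] = +0.0000 N (tension)
  F[2-3] = -0.0000 N (compression)
  Rx@0 = +428.0200 N
  Ry@0 = +398.7853 N
  Ry@2 = -53.8653 N

-558.403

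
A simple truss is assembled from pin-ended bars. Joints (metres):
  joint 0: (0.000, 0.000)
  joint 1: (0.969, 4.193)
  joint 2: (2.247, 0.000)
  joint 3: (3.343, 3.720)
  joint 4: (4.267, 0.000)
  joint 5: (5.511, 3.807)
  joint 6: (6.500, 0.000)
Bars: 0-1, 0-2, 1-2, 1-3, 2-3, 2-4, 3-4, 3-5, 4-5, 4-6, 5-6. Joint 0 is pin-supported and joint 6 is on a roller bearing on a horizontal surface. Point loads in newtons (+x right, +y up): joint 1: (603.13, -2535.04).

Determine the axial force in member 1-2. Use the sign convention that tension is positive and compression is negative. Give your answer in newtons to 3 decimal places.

N=7 nodes, M=11 members, R=3 reactions → 2N=14, M+R=14
member 0 (0-1): L=4.3035, (cx,cy)=(0.2252,0.9743)
member 1 (0-2): L=2.2470, (cx,cy)=(1.0000,0.0000)
member 2 (1-2): L=4.3834, (cx,cy)=(0.2916,-0.9566)
member 3 (1-3): L=2.4207, (cx,cy)=(0.9807,-0.1954)
member 4 (2-3): L=3.8781, (cx,cy)=(0.2826,0.9592)
member 5 (2-4): L=2.0200, (cx,cy)=(1.0000,0.0000)
member 6 (3-4): L=3.8330, (cx,cy)=(0.2411,-0.9705)
member 7 (3-5): L=2.1697, (cx,cy)=(0.9992,0.0401)
member 8 (4-5): L=4.0051, (cx,cy)=(0.3106,0.9505)
member 9 (4-6): L=2.2330, (cx,cy)=(1.0000,0.0000)
member 10 (5-6): L=3.9334, (cx,cy)=(0.2514,-0.9679)
solve A·x = −loads:
  F[0-1] = -1814.6580 N (compression)
  F[0-2] = +1011.7274 N (tension)
  F[1-2] = -629.2982 N (compression)
  F[1-3] = -844.5340 N (compression)
  F[2-3] = +627.5407 N (tension)
  F[2-4] = +650.9031 N (tension)
  F[3-4] = -809.1358 N (compression)
  F[3-5] = -456.2181 N (compression)
  F[4-5] = +826.1354 N (tension)
  F[4-6] = +199.2499 N (tension)
  F[5-6] = -792.4397 N (compression)
  Rx@0 = -603.1300 N
  Ry@0 = +1768.0588 N
  Ry@6 = +766.9812 N

-629.298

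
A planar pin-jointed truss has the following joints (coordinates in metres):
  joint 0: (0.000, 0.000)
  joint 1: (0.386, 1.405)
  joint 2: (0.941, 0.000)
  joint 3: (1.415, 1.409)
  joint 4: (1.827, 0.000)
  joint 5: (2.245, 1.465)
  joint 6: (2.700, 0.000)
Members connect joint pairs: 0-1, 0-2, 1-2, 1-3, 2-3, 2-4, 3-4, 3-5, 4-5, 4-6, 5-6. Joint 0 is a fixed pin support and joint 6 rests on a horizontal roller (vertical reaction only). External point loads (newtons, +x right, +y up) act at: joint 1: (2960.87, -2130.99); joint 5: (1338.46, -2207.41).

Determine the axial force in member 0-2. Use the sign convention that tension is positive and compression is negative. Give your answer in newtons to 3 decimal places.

N=7 nodes, M=11 members, R=3 reactions → 2N=14, M+R=14
member 0 (0-1): L=1.4571, (cx,cy)=(0.2649,0.9643)
member 1 (0-2): L=0.9410, (cx,cy)=(1.0000,0.0000)
member 2 (1-2): L=1.5106, (cx,cy)=(0.3674,-0.9301)
member 3 (1-3): L=1.0290, (cx,cy)=(1.0000,0.0039)
member 4 (2-3): L=1.4866, (cx,cy)=(0.3189,0.9478)
member 5 (2-4): L=0.8860, (cx,cy)=(1.0000,0.0000)
member 6 (3-4): L=1.4680, (cx,cy)=(0.2807,-0.9598)
member 7 (3-5): L=0.8319, (cx,cy)=(0.9977,0.0673)
member 8 (4-5): L=1.5235, (cx,cy)=(0.2744,0.9616)
member 9 (4-6): L=0.8730, (cx,cy)=(1.0000,0.0000)
member 10 (5-6): L=1.5340, (cx,cy)=(0.2966,-0.9550)
solve A·x = −loads:
  F[0-1] = +71.2047 N (tension)
  F[0-2] = +4280.4666 N (tension)
  F[1-2] = -2373.6995 N (compression)
  F[1-3] = -2069.9427 N (compression)
  F[2-3] = +2329.2730 N (tension)
  F[2-4] = +2665.6983 N (tension)
  F[3-4] = -2338.9135 N (compression)
  F[3-5] = -672.3382 N (compression)
  F[4-5] = +2334.5016 N (tension)
  F[4-6] = +1368.7458 N (tension)
  F[5-6] = -4614.7209 N (compression)
  Rx@0 = -4299.3300 N
  Ry@0 = -68.6607 N
  Ry@6 = +4407.0607 N

4280.467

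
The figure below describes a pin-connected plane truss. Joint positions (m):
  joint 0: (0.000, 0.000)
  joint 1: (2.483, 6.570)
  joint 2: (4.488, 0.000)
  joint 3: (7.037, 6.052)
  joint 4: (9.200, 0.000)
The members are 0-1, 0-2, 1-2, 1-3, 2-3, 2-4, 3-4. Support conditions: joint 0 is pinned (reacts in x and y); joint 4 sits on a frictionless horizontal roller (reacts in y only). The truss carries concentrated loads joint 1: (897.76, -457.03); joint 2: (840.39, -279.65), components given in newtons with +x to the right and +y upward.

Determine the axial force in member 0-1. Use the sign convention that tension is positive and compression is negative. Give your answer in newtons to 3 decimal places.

175.542

N=5 nodes, M=7 members, R=3 reactions → 2N=10, M+R=10
member 0 (0-1): L=7.0235, (cx,cy)=(0.3535,0.9354)
member 1 (0-2): L=4.4880, (cx,cy)=(1.0000,0.0000)
member 2 (1-2): L=6.8691, (cx,cy)=(0.2919,-0.9565)
member 3 (1-3): L=4.5834, (cx,cy)=(0.9936,-0.1130)
member 4 (2-3): L=6.5669, (cx,cy)=(0.3882,0.9216)
member 5 (2-4): L=4.7120, (cx,cy)=(1.0000,0.0000)
member 6 (3-4): L=6.4269, (cx,cy)=(0.3366,-0.9417)
solve A·x = −loads:
  F[0-1] = +175.5424 N (tension)
  F[0-2] = +1676.0914 N (tension)
  F[1-2] = -569.9188 N (compression)
  F[1-3] = -673.6664 N (compression)
  F[2-3] = +894.9192 N (tension)
  F[2-4] = +321.9792 N (tension)
  F[3-4] = -956.6961 N (compression)
  Rx@0 = -1738.1500 N
  Ry@0 = -164.2067 N
  Ry@4 = +900.8867 N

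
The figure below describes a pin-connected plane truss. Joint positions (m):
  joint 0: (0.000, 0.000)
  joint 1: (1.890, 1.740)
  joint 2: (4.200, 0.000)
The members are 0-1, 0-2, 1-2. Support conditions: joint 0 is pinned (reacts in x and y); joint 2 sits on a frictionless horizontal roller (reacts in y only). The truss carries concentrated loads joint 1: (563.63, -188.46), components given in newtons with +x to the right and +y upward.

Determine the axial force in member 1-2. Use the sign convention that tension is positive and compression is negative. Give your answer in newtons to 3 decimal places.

-529.056

N=3 nodes, M=3 members, R=3 reactions → 2N=6, M+R=6
member 0 (0-1): L=2.5690, (cx,cy)=(0.7357,0.6773)
member 1 (0-2): L=4.2000, (cx,cy)=(1.0000,0.0000)
member 2 (1-2): L=2.8920, (cx,cy)=(0.7988,-0.6017)
solve A·x = −loads:
  F[0-1] = +191.7157 N (tension)
  F[0-2] = +422.5851 N (tension)
  F[1-2] = -529.0557 N (compression)
  Rx@0 = -563.6300 N
  Ry@0 = -129.8509 N
  Ry@2 = +318.3109 N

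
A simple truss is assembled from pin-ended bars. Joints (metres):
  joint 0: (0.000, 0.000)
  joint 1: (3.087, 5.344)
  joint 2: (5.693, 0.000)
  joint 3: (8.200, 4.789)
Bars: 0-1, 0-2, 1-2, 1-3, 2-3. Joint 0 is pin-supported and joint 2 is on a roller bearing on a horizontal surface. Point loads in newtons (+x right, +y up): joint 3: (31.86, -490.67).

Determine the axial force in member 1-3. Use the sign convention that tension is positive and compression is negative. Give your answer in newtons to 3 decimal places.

N=4 nodes, M=5 members, R=3 reactions → 2N=8, M+R=8
member 0 (0-1): L=6.1715, (cx,cy)=(0.5002,0.8659)
member 1 (0-2): L=5.6930, (cx,cy)=(1.0000,0.0000)
member 2 (1-2): L=5.9456, (cx,cy)=(0.4383,-0.8988)
member 3 (1-3): L=5.1430, (cx,cy)=(0.9942,-0.1079)
member 4 (2-3): L=5.4055, (cx,cy)=(0.4638,0.8859)
solve A·x = −loads:
  F[0-1] = +280.4851 N (tension)
  F[0-2] = -108.4385 N (compression)
  F[1-2] = -303.2072 N (compression)
  F[1-3] = +274.8023 N (tension)
  F[2-3] = -520.3642 N (compression)
  Rx@0 = -31.8600 N
  Ry@0 = -242.8750 N
  Ry@2 = +733.5450 N

274.802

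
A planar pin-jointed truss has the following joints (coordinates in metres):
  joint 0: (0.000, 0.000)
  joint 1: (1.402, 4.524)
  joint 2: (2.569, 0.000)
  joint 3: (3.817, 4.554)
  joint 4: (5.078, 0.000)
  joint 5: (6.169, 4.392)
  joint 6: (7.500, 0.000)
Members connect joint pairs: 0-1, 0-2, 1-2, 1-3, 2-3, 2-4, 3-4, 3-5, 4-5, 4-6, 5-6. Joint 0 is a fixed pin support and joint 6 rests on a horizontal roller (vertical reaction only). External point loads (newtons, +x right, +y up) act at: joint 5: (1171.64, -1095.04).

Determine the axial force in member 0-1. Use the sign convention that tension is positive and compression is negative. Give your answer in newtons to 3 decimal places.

514.853

N=7 nodes, M=11 members, R=3 reactions → 2N=14, M+R=14
member 0 (0-1): L=4.7363, (cx,cy)=(0.2960,0.9552)
member 1 (0-2): L=2.5690, (cx,cy)=(1.0000,0.0000)
member 2 (1-2): L=4.6721, (cx,cy)=(0.2498,-0.9683)
member 3 (1-3): L=2.4152, (cx,cy)=(0.9999,0.0124)
member 4 (2-3): L=4.7219, (cx,cy)=(0.2643,0.9644)
member 5 (2-4): L=2.5090, (cx,cy)=(1.0000,0.0000)
member 6 (3-4): L=4.7254, (cx,cy)=(0.2669,-0.9637)
member 7 (3-5): L=2.3576, (cx,cy)=(0.9976,-0.0687)
member 8 (4-5): L=4.5255, (cx,cy)=(0.2411,0.9705)
member 9 (4-6): L=2.4220, (cx,cy)=(1.0000,0.0000)
member 10 (5-6): L=4.5893, (cx,cy)=(0.2900,-0.9570)
solve A·x = −loads:
  F[0-1] = +514.8532 N (tension)
  F[0-2] = +1019.2363 N (tension)
  F[1-2] = -504.3066 N (compression)
  F[1-3] = +278.3914 N (tension)
  F[2-3] = +506.3260 N (tension)
  F[2-4] = +759.4482 N (tension)
  F[3-4] = -550.2376 N (compression)
  F[3-5] = +560.3515 N (tension)
  F[4-5] = +546.3996 N (tension)
  F[4-6] = +480.8872 N (tension)
  F[5-6] = -1658.0856 N (compression)
  Rx@0 = -1171.6400 N
  Ry@0 = -491.7793 N
  Ry@6 = +1586.8193 N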